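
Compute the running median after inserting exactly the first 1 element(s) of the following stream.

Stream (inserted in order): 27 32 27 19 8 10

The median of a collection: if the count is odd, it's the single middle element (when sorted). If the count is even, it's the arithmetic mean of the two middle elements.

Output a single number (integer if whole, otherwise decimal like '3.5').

Step 1: insert 27 -> lo=[27] (size 1, max 27) hi=[] (size 0) -> median=27

Answer: 27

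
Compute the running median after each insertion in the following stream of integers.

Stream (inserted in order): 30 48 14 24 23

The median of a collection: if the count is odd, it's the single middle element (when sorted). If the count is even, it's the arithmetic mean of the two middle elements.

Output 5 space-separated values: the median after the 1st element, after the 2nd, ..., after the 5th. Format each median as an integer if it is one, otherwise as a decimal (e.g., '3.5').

Step 1: insert 30 -> lo=[30] (size 1, max 30) hi=[] (size 0) -> median=30
Step 2: insert 48 -> lo=[30] (size 1, max 30) hi=[48] (size 1, min 48) -> median=39
Step 3: insert 14 -> lo=[14, 30] (size 2, max 30) hi=[48] (size 1, min 48) -> median=30
Step 4: insert 24 -> lo=[14, 24] (size 2, max 24) hi=[30, 48] (size 2, min 30) -> median=27
Step 5: insert 23 -> lo=[14, 23, 24] (size 3, max 24) hi=[30, 48] (size 2, min 30) -> median=24

Answer: 30 39 30 27 24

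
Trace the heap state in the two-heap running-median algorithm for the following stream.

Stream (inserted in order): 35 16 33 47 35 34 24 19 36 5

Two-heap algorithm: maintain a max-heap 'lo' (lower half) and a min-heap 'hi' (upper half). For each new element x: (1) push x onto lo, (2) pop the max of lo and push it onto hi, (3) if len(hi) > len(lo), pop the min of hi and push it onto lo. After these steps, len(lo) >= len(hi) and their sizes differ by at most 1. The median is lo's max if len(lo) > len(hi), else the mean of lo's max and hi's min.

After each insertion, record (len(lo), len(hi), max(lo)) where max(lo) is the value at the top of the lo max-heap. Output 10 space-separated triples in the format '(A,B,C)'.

Answer: (1,0,35) (1,1,16) (2,1,33) (2,2,33) (3,2,35) (3,3,34) (4,3,34) (4,4,33) (5,4,34) (5,5,33)

Derivation:
Step 1: insert 35 -> lo=[35] hi=[] -> (len(lo)=1, len(hi)=0, max(lo)=35)
Step 2: insert 16 -> lo=[16] hi=[35] -> (len(lo)=1, len(hi)=1, max(lo)=16)
Step 3: insert 33 -> lo=[16, 33] hi=[35] -> (len(lo)=2, len(hi)=1, max(lo)=33)
Step 4: insert 47 -> lo=[16, 33] hi=[35, 47] -> (len(lo)=2, len(hi)=2, max(lo)=33)
Step 5: insert 35 -> lo=[16, 33, 35] hi=[35, 47] -> (len(lo)=3, len(hi)=2, max(lo)=35)
Step 6: insert 34 -> lo=[16, 33, 34] hi=[35, 35, 47] -> (len(lo)=3, len(hi)=3, max(lo)=34)
Step 7: insert 24 -> lo=[16, 24, 33, 34] hi=[35, 35, 47] -> (len(lo)=4, len(hi)=3, max(lo)=34)
Step 8: insert 19 -> lo=[16, 19, 24, 33] hi=[34, 35, 35, 47] -> (len(lo)=4, len(hi)=4, max(lo)=33)
Step 9: insert 36 -> lo=[16, 19, 24, 33, 34] hi=[35, 35, 36, 47] -> (len(lo)=5, len(hi)=4, max(lo)=34)
Step 10: insert 5 -> lo=[5, 16, 19, 24, 33] hi=[34, 35, 35, 36, 47] -> (len(lo)=5, len(hi)=5, max(lo)=33)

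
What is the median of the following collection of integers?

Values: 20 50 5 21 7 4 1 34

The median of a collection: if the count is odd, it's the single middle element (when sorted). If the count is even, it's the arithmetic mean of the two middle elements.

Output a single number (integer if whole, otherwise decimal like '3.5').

Step 1: insert 20 -> lo=[20] (size 1, max 20) hi=[] (size 0) -> median=20
Step 2: insert 50 -> lo=[20] (size 1, max 20) hi=[50] (size 1, min 50) -> median=35
Step 3: insert 5 -> lo=[5, 20] (size 2, max 20) hi=[50] (size 1, min 50) -> median=20
Step 4: insert 21 -> lo=[5, 20] (size 2, max 20) hi=[21, 50] (size 2, min 21) -> median=20.5
Step 5: insert 7 -> lo=[5, 7, 20] (size 3, max 20) hi=[21, 50] (size 2, min 21) -> median=20
Step 6: insert 4 -> lo=[4, 5, 7] (size 3, max 7) hi=[20, 21, 50] (size 3, min 20) -> median=13.5
Step 7: insert 1 -> lo=[1, 4, 5, 7] (size 4, max 7) hi=[20, 21, 50] (size 3, min 20) -> median=7
Step 8: insert 34 -> lo=[1, 4, 5, 7] (size 4, max 7) hi=[20, 21, 34, 50] (size 4, min 20) -> median=13.5

Answer: 13.5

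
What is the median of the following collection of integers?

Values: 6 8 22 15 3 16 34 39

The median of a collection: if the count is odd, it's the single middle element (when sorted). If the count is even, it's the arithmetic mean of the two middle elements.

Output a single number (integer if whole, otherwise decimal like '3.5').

Answer: 15.5

Derivation:
Step 1: insert 6 -> lo=[6] (size 1, max 6) hi=[] (size 0) -> median=6
Step 2: insert 8 -> lo=[6] (size 1, max 6) hi=[8] (size 1, min 8) -> median=7
Step 3: insert 22 -> lo=[6, 8] (size 2, max 8) hi=[22] (size 1, min 22) -> median=8
Step 4: insert 15 -> lo=[6, 8] (size 2, max 8) hi=[15, 22] (size 2, min 15) -> median=11.5
Step 5: insert 3 -> lo=[3, 6, 8] (size 3, max 8) hi=[15, 22] (size 2, min 15) -> median=8
Step 6: insert 16 -> lo=[3, 6, 8] (size 3, max 8) hi=[15, 16, 22] (size 3, min 15) -> median=11.5
Step 7: insert 34 -> lo=[3, 6, 8, 15] (size 4, max 15) hi=[16, 22, 34] (size 3, min 16) -> median=15
Step 8: insert 39 -> lo=[3, 6, 8, 15] (size 4, max 15) hi=[16, 22, 34, 39] (size 4, min 16) -> median=15.5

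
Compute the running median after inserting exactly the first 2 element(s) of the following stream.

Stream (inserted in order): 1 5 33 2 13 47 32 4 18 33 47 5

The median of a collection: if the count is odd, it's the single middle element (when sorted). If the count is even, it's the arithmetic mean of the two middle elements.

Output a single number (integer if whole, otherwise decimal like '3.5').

Step 1: insert 1 -> lo=[1] (size 1, max 1) hi=[] (size 0) -> median=1
Step 2: insert 5 -> lo=[1] (size 1, max 1) hi=[5] (size 1, min 5) -> median=3

Answer: 3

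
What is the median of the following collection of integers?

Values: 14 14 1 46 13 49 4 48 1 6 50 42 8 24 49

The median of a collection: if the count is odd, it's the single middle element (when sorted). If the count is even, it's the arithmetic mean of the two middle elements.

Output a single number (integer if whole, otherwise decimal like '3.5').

Answer: 14

Derivation:
Step 1: insert 14 -> lo=[14] (size 1, max 14) hi=[] (size 0) -> median=14
Step 2: insert 14 -> lo=[14] (size 1, max 14) hi=[14] (size 1, min 14) -> median=14
Step 3: insert 1 -> lo=[1, 14] (size 2, max 14) hi=[14] (size 1, min 14) -> median=14
Step 4: insert 46 -> lo=[1, 14] (size 2, max 14) hi=[14, 46] (size 2, min 14) -> median=14
Step 5: insert 13 -> lo=[1, 13, 14] (size 3, max 14) hi=[14, 46] (size 2, min 14) -> median=14
Step 6: insert 49 -> lo=[1, 13, 14] (size 3, max 14) hi=[14, 46, 49] (size 3, min 14) -> median=14
Step 7: insert 4 -> lo=[1, 4, 13, 14] (size 4, max 14) hi=[14, 46, 49] (size 3, min 14) -> median=14
Step 8: insert 48 -> lo=[1, 4, 13, 14] (size 4, max 14) hi=[14, 46, 48, 49] (size 4, min 14) -> median=14
Step 9: insert 1 -> lo=[1, 1, 4, 13, 14] (size 5, max 14) hi=[14, 46, 48, 49] (size 4, min 14) -> median=14
Step 10: insert 6 -> lo=[1, 1, 4, 6, 13] (size 5, max 13) hi=[14, 14, 46, 48, 49] (size 5, min 14) -> median=13.5
Step 11: insert 50 -> lo=[1, 1, 4, 6, 13, 14] (size 6, max 14) hi=[14, 46, 48, 49, 50] (size 5, min 14) -> median=14
Step 12: insert 42 -> lo=[1, 1, 4, 6, 13, 14] (size 6, max 14) hi=[14, 42, 46, 48, 49, 50] (size 6, min 14) -> median=14
Step 13: insert 8 -> lo=[1, 1, 4, 6, 8, 13, 14] (size 7, max 14) hi=[14, 42, 46, 48, 49, 50] (size 6, min 14) -> median=14
Step 14: insert 24 -> lo=[1, 1, 4, 6, 8, 13, 14] (size 7, max 14) hi=[14, 24, 42, 46, 48, 49, 50] (size 7, min 14) -> median=14
Step 15: insert 49 -> lo=[1, 1, 4, 6, 8, 13, 14, 14] (size 8, max 14) hi=[24, 42, 46, 48, 49, 49, 50] (size 7, min 24) -> median=14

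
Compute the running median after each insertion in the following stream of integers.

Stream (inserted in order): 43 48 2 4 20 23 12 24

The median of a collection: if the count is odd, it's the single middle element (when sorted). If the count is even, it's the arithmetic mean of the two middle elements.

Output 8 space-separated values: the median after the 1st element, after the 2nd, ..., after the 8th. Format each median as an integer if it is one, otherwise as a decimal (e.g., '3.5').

Step 1: insert 43 -> lo=[43] (size 1, max 43) hi=[] (size 0) -> median=43
Step 2: insert 48 -> lo=[43] (size 1, max 43) hi=[48] (size 1, min 48) -> median=45.5
Step 3: insert 2 -> lo=[2, 43] (size 2, max 43) hi=[48] (size 1, min 48) -> median=43
Step 4: insert 4 -> lo=[2, 4] (size 2, max 4) hi=[43, 48] (size 2, min 43) -> median=23.5
Step 5: insert 20 -> lo=[2, 4, 20] (size 3, max 20) hi=[43, 48] (size 2, min 43) -> median=20
Step 6: insert 23 -> lo=[2, 4, 20] (size 3, max 20) hi=[23, 43, 48] (size 3, min 23) -> median=21.5
Step 7: insert 12 -> lo=[2, 4, 12, 20] (size 4, max 20) hi=[23, 43, 48] (size 3, min 23) -> median=20
Step 8: insert 24 -> lo=[2, 4, 12, 20] (size 4, max 20) hi=[23, 24, 43, 48] (size 4, min 23) -> median=21.5

Answer: 43 45.5 43 23.5 20 21.5 20 21.5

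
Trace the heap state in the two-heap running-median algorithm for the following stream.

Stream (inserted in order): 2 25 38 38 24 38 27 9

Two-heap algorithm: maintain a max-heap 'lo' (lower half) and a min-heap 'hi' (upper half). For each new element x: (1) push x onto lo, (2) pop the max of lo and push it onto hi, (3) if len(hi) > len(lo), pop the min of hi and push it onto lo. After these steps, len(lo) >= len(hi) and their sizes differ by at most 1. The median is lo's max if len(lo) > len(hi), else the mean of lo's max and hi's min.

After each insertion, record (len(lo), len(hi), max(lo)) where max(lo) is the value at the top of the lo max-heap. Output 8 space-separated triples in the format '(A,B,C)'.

Step 1: insert 2 -> lo=[2] hi=[] -> (len(lo)=1, len(hi)=0, max(lo)=2)
Step 2: insert 25 -> lo=[2] hi=[25] -> (len(lo)=1, len(hi)=1, max(lo)=2)
Step 3: insert 38 -> lo=[2, 25] hi=[38] -> (len(lo)=2, len(hi)=1, max(lo)=25)
Step 4: insert 38 -> lo=[2, 25] hi=[38, 38] -> (len(lo)=2, len(hi)=2, max(lo)=25)
Step 5: insert 24 -> lo=[2, 24, 25] hi=[38, 38] -> (len(lo)=3, len(hi)=2, max(lo)=25)
Step 6: insert 38 -> lo=[2, 24, 25] hi=[38, 38, 38] -> (len(lo)=3, len(hi)=3, max(lo)=25)
Step 7: insert 27 -> lo=[2, 24, 25, 27] hi=[38, 38, 38] -> (len(lo)=4, len(hi)=3, max(lo)=27)
Step 8: insert 9 -> lo=[2, 9, 24, 25] hi=[27, 38, 38, 38] -> (len(lo)=4, len(hi)=4, max(lo)=25)

Answer: (1,0,2) (1,1,2) (2,1,25) (2,2,25) (3,2,25) (3,3,25) (4,3,27) (4,4,25)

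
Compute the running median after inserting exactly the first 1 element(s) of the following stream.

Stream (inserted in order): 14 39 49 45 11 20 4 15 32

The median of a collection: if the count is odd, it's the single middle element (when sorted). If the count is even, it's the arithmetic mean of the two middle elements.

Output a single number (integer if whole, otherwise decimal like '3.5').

Answer: 14

Derivation:
Step 1: insert 14 -> lo=[14] (size 1, max 14) hi=[] (size 0) -> median=14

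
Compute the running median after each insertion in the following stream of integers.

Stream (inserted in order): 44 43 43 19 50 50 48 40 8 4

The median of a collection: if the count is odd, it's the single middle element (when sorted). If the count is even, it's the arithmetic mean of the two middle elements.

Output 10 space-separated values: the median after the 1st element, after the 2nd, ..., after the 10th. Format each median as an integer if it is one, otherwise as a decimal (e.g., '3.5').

Step 1: insert 44 -> lo=[44] (size 1, max 44) hi=[] (size 0) -> median=44
Step 2: insert 43 -> lo=[43] (size 1, max 43) hi=[44] (size 1, min 44) -> median=43.5
Step 3: insert 43 -> lo=[43, 43] (size 2, max 43) hi=[44] (size 1, min 44) -> median=43
Step 4: insert 19 -> lo=[19, 43] (size 2, max 43) hi=[43, 44] (size 2, min 43) -> median=43
Step 5: insert 50 -> lo=[19, 43, 43] (size 3, max 43) hi=[44, 50] (size 2, min 44) -> median=43
Step 6: insert 50 -> lo=[19, 43, 43] (size 3, max 43) hi=[44, 50, 50] (size 3, min 44) -> median=43.5
Step 7: insert 48 -> lo=[19, 43, 43, 44] (size 4, max 44) hi=[48, 50, 50] (size 3, min 48) -> median=44
Step 8: insert 40 -> lo=[19, 40, 43, 43] (size 4, max 43) hi=[44, 48, 50, 50] (size 4, min 44) -> median=43.5
Step 9: insert 8 -> lo=[8, 19, 40, 43, 43] (size 5, max 43) hi=[44, 48, 50, 50] (size 4, min 44) -> median=43
Step 10: insert 4 -> lo=[4, 8, 19, 40, 43] (size 5, max 43) hi=[43, 44, 48, 50, 50] (size 5, min 43) -> median=43

Answer: 44 43.5 43 43 43 43.5 44 43.5 43 43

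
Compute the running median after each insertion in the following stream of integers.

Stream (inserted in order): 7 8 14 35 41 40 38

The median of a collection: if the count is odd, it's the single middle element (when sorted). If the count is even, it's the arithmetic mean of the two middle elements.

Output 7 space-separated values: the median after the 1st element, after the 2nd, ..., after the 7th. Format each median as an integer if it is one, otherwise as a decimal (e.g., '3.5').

Step 1: insert 7 -> lo=[7] (size 1, max 7) hi=[] (size 0) -> median=7
Step 2: insert 8 -> lo=[7] (size 1, max 7) hi=[8] (size 1, min 8) -> median=7.5
Step 3: insert 14 -> lo=[7, 8] (size 2, max 8) hi=[14] (size 1, min 14) -> median=8
Step 4: insert 35 -> lo=[7, 8] (size 2, max 8) hi=[14, 35] (size 2, min 14) -> median=11
Step 5: insert 41 -> lo=[7, 8, 14] (size 3, max 14) hi=[35, 41] (size 2, min 35) -> median=14
Step 6: insert 40 -> lo=[7, 8, 14] (size 3, max 14) hi=[35, 40, 41] (size 3, min 35) -> median=24.5
Step 7: insert 38 -> lo=[7, 8, 14, 35] (size 4, max 35) hi=[38, 40, 41] (size 3, min 38) -> median=35

Answer: 7 7.5 8 11 14 24.5 35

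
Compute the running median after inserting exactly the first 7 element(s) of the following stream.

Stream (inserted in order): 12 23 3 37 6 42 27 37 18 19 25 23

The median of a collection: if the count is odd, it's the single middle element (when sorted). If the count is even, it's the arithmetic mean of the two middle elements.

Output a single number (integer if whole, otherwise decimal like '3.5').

Step 1: insert 12 -> lo=[12] (size 1, max 12) hi=[] (size 0) -> median=12
Step 2: insert 23 -> lo=[12] (size 1, max 12) hi=[23] (size 1, min 23) -> median=17.5
Step 3: insert 3 -> lo=[3, 12] (size 2, max 12) hi=[23] (size 1, min 23) -> median=12
Step 4: insert 37 -> lo=[3, 12] (size 2, max 12) hi=[23, 37] (size 2, min 23) -> median=17.5
Step 5: insert 6 -> lo=[3, 6, 12] (size 3, max 12) hi=[23, 37] (size 2, min 23) -> median=12
Step 6: insert 42 -> lo=[3, 6, 12] (size 3, max 12) hi=[23, 37, 42] (size 3, min 23) -> median=17.5
Step 7: insert 27 -> lo=[3, 6, 12, 23] (size 4, max 23) hi=[27, 37, 42] (size 3, min 27) -> median=23

Answer: 23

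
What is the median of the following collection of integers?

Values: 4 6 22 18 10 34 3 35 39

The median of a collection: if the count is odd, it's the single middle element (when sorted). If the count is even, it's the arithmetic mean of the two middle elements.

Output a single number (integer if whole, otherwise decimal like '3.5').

Answer: 18

Derivation:
Step 1: insert 4 -> lo=[4] (size 1, max 4) hi=[] (size 0) -> median=4
Step 2: insert 6 -> lo=[4] (size 1, max 4) hi=[6] (size 1, min 6) -> median=5
Step 3: insert 22 -> lo=[4, 6] (size 2, max 6) hi=[22] (size 1, min 22) -> median=6
Step 4: insert 18 -> lo=[4, 6] (size 2, max 6) hi=[18, 22] (size 2, min 18) -> median=12
Step 5: insert 10 -> lo=[4, 6, 10] (size 3, max 10) hi=[18, 22] (size 2, min 18) -> median=10
Step 6: insert 34 -> lo=[4, 6, 10] (size 3, max 10) hi=[18, 22, 34] (size 3, min 18) -> median=14
Step 7: insert 3 -> lo=[3, 4, 6, 10] (size 4, max 10) hi=[18, 22, 34] (size 3, min 18) -> median=10
Step 8: insert 35 -> lo=[3, 4, 6, 10] (size 4, max 10) hi=[18, 22, 34, 35] (size 4, min 18) -> median=14
Step 9: insert 39 -> lo=[3, 4, 6, 10, 18] (size 5, max 18) hi=[22, 34, 35, 39] (size 4, min 22) -> median=18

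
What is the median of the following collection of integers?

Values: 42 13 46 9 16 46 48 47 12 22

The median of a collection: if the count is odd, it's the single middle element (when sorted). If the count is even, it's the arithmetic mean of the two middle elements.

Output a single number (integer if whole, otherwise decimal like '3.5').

Answer: 32

Derivation:
Step 1: insert 42 -> lo=[42] (size 1, max 42) hi=[] (size 0) -> median=42
Step 2: insert 13 -> lo=[13] (size 1, max 13) hi=[42] (size 1, min 42) -> median=27.5
Step 3: insert 46 -> lo=[13, 42] (size 2, max 42) hi=[46] (size 1, min 46) -> median=42
Step 4: insert 9 -> lo=[9, 13] (size 2, max 13) hi=[42, 46] (size 2, min 42) -> median=27.5
Step 5: insert 16 -> lo=[9, 13, 16] (size 3, max 16) hi=[42, 46] (size 2, min 42) -> median=16
Step 6: insert 46 -> lo=[9, 13, 16] (size 3, max 16) hi=[42, 46, 46] (size 3, min 42) -> median=29
Step 7: insert 48 -> lo=[9, 13, 16, 42] (size 4, max 42) hi=[46, 46, 48] (size 3, min 46) -> median=42
Step 8: insert 47 -> lo=[9, 13, 16, 42] (size 4, max 42) hi=[46, 46, 47, 48] (size 4, min 46) -> median=44
Step 9: insert 12 -> lo=[9, 12, 13, 16, 42] (size 5, max 42) hi=[46, 46, 47, 48] (size 4, min 46) -> median=42
Step 10: insert 22 -> lo=[9, 12, 13, 16, 22] (size 5, max 22) hi=[42, 46, 46, 47, 48] (size 5, min 42) -> median=32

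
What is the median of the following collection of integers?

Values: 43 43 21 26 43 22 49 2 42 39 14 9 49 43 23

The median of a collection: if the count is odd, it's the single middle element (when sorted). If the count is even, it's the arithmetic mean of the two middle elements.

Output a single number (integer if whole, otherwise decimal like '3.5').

Answer: 39

Derivation:
Step 1: insert 43 -> lo=[43] (size 1, max 43) hi=[] (size 0) -> median=43
Step 2: insert 43 -> lo=[43] (size 1, max 43) hi=[43] (size 1, min 43) -> median=43
Step 3: insert 21 -> lo=[21, 43] (size 2, max 43) hi=[43] (size 1, min 43) -> median=43
Step 4: insert 26 -> lo=[21, 26] (size 2, max 26) hi=[43, 43] (size 2, min 43) -> median=34.5
Step 5: insert 43 -> lo=[21, 26, 43] (size 3, max 43) hi=[43, 43] (size 2, min 43) -> median=43
Step 6: insert 22 -> lo=[21, 22, 26] (size 3, max 26) hi=[43, 43, 43] (size 3, min 43) -> median=34.5
Step 7: insert 49 -> lo=[21, 22, 26, 43] (size 4, max 43) hi=[43, 43, 49] (size 3, min 43) -> median=43
Step 8: insert 2 -> lo=[2, 21, 22, 26] (size 4, max 26) hi=[43, 43, 43, 49] (size 4, min 43) -> median=34.5
Step 9: insert 42 -> lo=[2, 21, 22, 26, 42] (size 5, max 42) hi=[43, 43, 43, 49] (size 4, min 43) -> median=42
Step 10: insert 39 -> lo=[2, 21, 22, 26, 39] (size 5, max 39) hi=[42, 43, 43, 43, 49] (size 5, min 42) -> median=40.5
Step 11: insert 14 -> lo=[2, 14, 21, 22, 26, 39] (size 6, max 39) hi=[42, 43, 43, 43, 49] (size 5, min 42) -> median=39
Step 12: insert 9 -> lo=[2, 9, 14, 21, 22, 26] (size 6, max 26) hi=[39, 42, 43, 43, 43, 49] (size 6, min 39) -> median=32.5
Step 13: insert 49 -> lo=[2, 9, 14, 21, 22, 26, 39] (size 7, max 39) hi=[42, 43, 43, 43, 49, 49] (size 6, min 42) -> median=39
Step 14: insert 43 -> lo=[2, 9, 14, 21, 22, 26, 39] (size 7, max 39) hi=[42, 43, 43, 43, 43, 49, 49] (size 7, min 42) -> median=40.5
Step 15: insert 23 -> lo=[2, 9, 14, 21, 22, 23, 26, 39] (size 8, max 39) hi=[42, 43, 43, 43, 43, 49, 49] (size 7, min 42) -> median=39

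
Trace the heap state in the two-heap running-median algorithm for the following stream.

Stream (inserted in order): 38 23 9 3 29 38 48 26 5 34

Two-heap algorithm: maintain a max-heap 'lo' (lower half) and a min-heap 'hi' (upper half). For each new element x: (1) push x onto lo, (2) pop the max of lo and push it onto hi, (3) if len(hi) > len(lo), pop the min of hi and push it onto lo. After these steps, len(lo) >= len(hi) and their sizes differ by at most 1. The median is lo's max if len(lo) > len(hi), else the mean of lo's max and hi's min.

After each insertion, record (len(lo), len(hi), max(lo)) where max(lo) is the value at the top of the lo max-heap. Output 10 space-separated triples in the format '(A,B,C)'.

Answer: (1,0,38) (1,1,23) (2,1,23) (2,2,9) (3,2,23) (3,3,23) (4,3,29) (4,4,26) (5,4,26) (5,5,26)

Derivation:
Step 1: insert 38 -> lo=[38] hi=[] -> (len(lo)=1, len(hi)=0, max(lo)=38)
Step 2: insert 23 -> lo=[23] hi=[38] -> (len(lo)=1, len(hi)=1, max(lo)=23)
Step 3: insert 9 -> lo=[9, 23] hi=[38] -> (len(lo)=2, len(hi)=1, max(lo)=23)
Step 4: insert 3 -> lo=[3, 9] hi=[23, 38] -> (len(lo)=2, len(hi)=2, max(lo)=9)
Step 5: insert 29 -> lo=[3, 9, 23] hi=[29, 38] -> (len(lo)=3, len(hi)=2, max(lo)=23)
Step 6: insert 38 -> lo=[3, 9, 23] hi=[29, 38, 38] -> (len(lo)=3, len(hi)=3, max(lo)=23)
Step 7: insert 48 -> lo=[3, 9, 23, 29] hi=[38, 38, 48] -> (len(lo)=4, len(hi)=3, max(lo)=29)
Step 8: insert 26 -> lo=[3, 9, 23, 26] hi=[29, 38, 38, 48] -> (len(lo)=4, len(hi)=4, max(lo)=26)
Step 9: insert 5 -> lo=[3, 5, 9, 23, 26] hi=[29, 38, 38, 48] -> (len(lo)=5, len(hi)=4, max(lo)=26)
Step 10: insert 34 -> lo=[3, 5, 9, 23, 26] hi=[29, 34, 38, 38, 48] -> (len(lo)=5, len(hi)=5, max(lo)=26)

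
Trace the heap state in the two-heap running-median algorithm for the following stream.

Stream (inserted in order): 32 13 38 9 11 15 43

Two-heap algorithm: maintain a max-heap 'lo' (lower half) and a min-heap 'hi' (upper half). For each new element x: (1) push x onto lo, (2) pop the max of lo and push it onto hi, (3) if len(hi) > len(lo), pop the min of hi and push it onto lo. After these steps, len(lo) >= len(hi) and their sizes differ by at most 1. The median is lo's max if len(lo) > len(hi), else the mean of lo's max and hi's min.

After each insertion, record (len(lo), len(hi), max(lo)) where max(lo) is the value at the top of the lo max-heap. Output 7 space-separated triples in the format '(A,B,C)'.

Step 1: insert 32 -> lo=[32] hi=[] -> (len(lo)=1, len(hi)=0, max(lo)=32)
Step 2: insert 13 -> lo=[13] hi=[32] -> (len(lo)=1, len(hi)=1, max(lo)=13)
Step 3: insert 38 -> lo=[13, 32] hi=[38] -> (len(lo)=2, len(hi)=1, max(lo)=32)
Step 4: insert 9 -> lo=[9, 13] hi=[32, 38] -> (len(lo)=2, len(hi)=2, max(lo)=13)
Step 5: insert 11 -> lo=[9, 11, 13] hi=[32, 38] -> (len(lo)=3, len(hi)=2, max(lo)=13)
Step 6: insert 15 -> lo=[9, 11, 13] hi=[15, 32, 38] -> (len(lo)=3, len(hi)=3, max(lo)=13)
Step 7: insert 43 -> lo=[9, 11, 13, 15] hi=[32, 38, 43] -> (len(lo)=4, len(hi)=3, max(lo)=15)

Answer: (1,0,32) (1,1,13) (2,1,32) (2,2,13) (3,2,13) (3,3,13) (4,3,15)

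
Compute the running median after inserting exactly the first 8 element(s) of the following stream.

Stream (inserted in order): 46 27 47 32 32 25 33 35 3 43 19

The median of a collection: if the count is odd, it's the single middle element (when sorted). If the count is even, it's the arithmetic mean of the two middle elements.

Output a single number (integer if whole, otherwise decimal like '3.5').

Step 1: insert 46 -> lo=[46] (size 1, max 46) hi=[] (size 0) -> median=46
Step 2: insert 27 -> lo=[27] (size 1, max 27) hi=[46] (size 1, min 46) -> median=36.5
Step 3: insert 47 -> lo=[27, 46] (size 2, max 46) hi=[47] (size 1, min 47) -> median=46
Step 4: insert 32 -> lo=[27, 32] (size 2, max 32) hi=[46, 47] (size 2, min 46) -> median=39
Step 5: insert 32 -> lo=[27, 32, 32] (size 3, max 32) hi=[46, 47] (size 2, min 46) -> median=32
Step 6: insert 25 -> lo=[25, 27, 32] (size 3, max 32) hi=[32, 46, 47] (size 3, min 32) -> median=32
Step 7: insert 33 -> lo=[25, 27, 32, 32] (size 4, max 32) hi=[33, 46, 47] (size 3, min 33) -> median=32
Step 8: insert 35 -> lo=[25, 27, 32, 32] (size 4, max 32) hi=[33, 35, 46, 47] (size 4, min 33) -> median=32.5

Answer: 32.5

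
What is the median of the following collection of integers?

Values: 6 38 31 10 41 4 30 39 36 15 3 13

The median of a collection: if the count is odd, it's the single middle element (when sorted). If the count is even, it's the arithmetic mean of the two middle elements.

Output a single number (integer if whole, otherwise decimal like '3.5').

Step 1: insert 6 -> lo=[6] (size 1, max 6) hi=[] (size 0) -> median=6
Step 2: insert 38 -> lo=[6] (size 1, max 6) hi=[38] (size 1, min 38) -> median=22
Step 3: insert 31 -> lo=[6, 31] (size 2, max 31) hi=[38] (size 1, min 38) -> median=31
Step 4: insert 10 -> lo=[6, 10] (size 2, max 10) hi=[31, 38] (size 2, min 31) -> median=20.5
Step 5: insert 41 -> lo=[6, 10, 31] (size 3, max 31) hi=[38, 41] (size 2, min 38) -> median=31
Step 6: insert 4 -> lo=[4, 6, 10] (size 3, max 10) hi=[31, 38, 41] (size 3, min 31) -> median=20.5
Step 7: insert 30 -> lo=[4, 6, 10, 30] (size 4, max 30) hi=[31, 38, 41] (size 3, min 31) -> median=30
Step 8: insert 39 -> lo=[4, 6, 10, 30] (size 4, max 30) hi=[31, 38, 39, 41] (size 4, min 31) -> median=30.5
Step 9: insert 36 -> lo=[4, 6, 10, 30, 31] (size 5, max 31) hi=[36, 38, 39, 41] (size 4, min 36) -> median=31
Step 10: insert 15 -> lo=[4, 6, 10, 15, 30] (size 5, max 30) hi=[31, 36, 38, 39, 41] (size 5, min 31) -> median=30.5
Step 11: insert 3 -> lo=[3, 4, 6, 10, 15, 30] (size 6, max 30) hi=[31, 36, 38, 39, 41] (size 5, min 31) -> median=30
Step 12: insert 13 -> lo=[3, 4, 6, 10, 13, 15] (size 6, max 15) hi=[30, 31, 36, 38, 39, 41] (size 6, min 30) -> median=22.5

Answer: 22.5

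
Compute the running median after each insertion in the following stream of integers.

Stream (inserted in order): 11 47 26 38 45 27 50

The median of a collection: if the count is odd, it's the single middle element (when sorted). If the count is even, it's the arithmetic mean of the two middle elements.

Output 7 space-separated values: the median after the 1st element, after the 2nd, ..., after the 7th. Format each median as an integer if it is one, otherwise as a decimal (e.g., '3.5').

Answer: 11 29 26 32 38 32.5 38

Derivation:
Step 1: insert 11 -> lo=[11] (size 1, max 11) hi=[] (size 0) -> median=11
Step 2: insert 47 -> lo=[11] (size 1, max 11) hi=[47] (size 1, min 47) -> median=29
Step 3: insert 26 -> lo=[11, 26] (size 2, max 26) hi=[47] (size 1, min 47) -> median=26
Step 4: insert 38 -> lo=[11, 26] (size 2, max 26) hi=[38, 47] (size 2, min 38) -> median=32
Step 5: insert 45 -> lo=[11, 26, 38] (size 3, max 38) hi=[45, 47] (size 2, min 45) -> median=38
Step 6: insert 27 -> lo=[11, 26, 27] (size 3, max 27) hi=[38, 45, 47] (size 3, min 38) -> median=32.5
Step 7: insert 50 -> lo=[11, 26, 27, 38] (size 4, max 38) hi=[45, 47, 50] (size 3, min 45) -> median=38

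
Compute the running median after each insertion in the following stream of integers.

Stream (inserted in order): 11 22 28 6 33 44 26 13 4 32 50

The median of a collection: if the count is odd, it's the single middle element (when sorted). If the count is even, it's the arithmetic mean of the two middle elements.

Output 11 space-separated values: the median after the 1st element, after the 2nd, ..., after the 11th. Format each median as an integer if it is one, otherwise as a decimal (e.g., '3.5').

Step 1: insert 11 -> lo=[11] (size 1, max 11) hi=[] (size 0) -> median=11
Step 2: insert 22 -> lo=[11] (size 1, max 11) hi=[22] (size 1, min 22) -> median=16.5
Step 3: insert 28 -> lo=[11, 22] (size 2, max 22) hi=[28] (size 1, min 28) -> median=22
Step 4: insert 6 -> lo=[6, 11] (size 2, max 11) hi=[22, 28] (size 2, min 22) -> median=16.5
Step 5: insert 33 -> lo=[6, 11, 22] (size 3, max 22) hi=[28, 33] (size 2, min 28) -> median=22
Step 6: insert 44 -> lo=[6, 11, 22] (size 3, max 22) hi=[28, 33, 44] (size 3, min 28) -> median=25
Step 7: insert 26 -> lo=[6, 11, 22, 26] (size 4, max 26) hi=[28, 33, 44] (size 3, min 28) -> median=26
Step 8: insert 13 -> lo=[6, 11, 13, 22] (size 4, max 22) hi=[26, 28, 33, 44] (size 4, min 26) -> median=24
Step 9: insert 4 -> lo=[4, 6, 11, 13, 22] (size 5, max 22) hi=[26, 28, 33, 44] (size 4, min 26) -> median=22
Step 10: insert 32 -> lo=[4, 6, 11, 13, 22] (size 5, max 22) hi=[26, 28, 32, 33, 44] (size 5, min 26) -> median=24
Step 11: insert 50 -> lo=[4, 6, 11, 13, 22, 26] (size 6, max 26) hi=[28, 32, 33, 44, 50] (size 5, min 28) -> median=26

Answer: 11 16.5 22 16.5 22 25 26 24 22 24 26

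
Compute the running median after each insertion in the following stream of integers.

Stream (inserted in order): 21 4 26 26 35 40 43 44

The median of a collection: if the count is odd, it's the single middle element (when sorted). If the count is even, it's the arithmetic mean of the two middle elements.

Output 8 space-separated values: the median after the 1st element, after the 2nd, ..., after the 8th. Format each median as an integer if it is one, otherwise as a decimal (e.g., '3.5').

Answer: 21 12.5 21 23.5 26 26 26 30.5

Derivation:
Step 1: insert 21 -> lo=[21] (size 1, max 21) hi=[] (size 0) -> median=21
Step 2: insert 4 -> lo=[4] (size 1, max 4) hi=[21] (size 1, min 21) -> median=12.5
Step 3: insert 26 -> lo=[4, 21] (size 2, max 21) hi=[26] (size 1, min 26) -> median=21
Step 4: insert 26 -> lo=[4, 21] (size 2, max 21) hi=[26, 26] (size 2, min 26) -> median=23.5
Step 5: insert 35 -> lo=[4, 21, 26] (size 3, max 26) hi=[26, 35] (size 2, min 26) -> median=26
Step 6: insert 40 -> lo=[4, 21, 26] (size 3, max 26) hi=[26, 35, 40] (size 3, min 26) -> median=26
Step 7: insert 43 -> lo=[4, 21, 26, 26] (size 4, max 26) hi=[35, 40, 43] (size 3, min 35) -> median=26
Step 8: insert 44 -> lo=[4, 21, 26, 26] (size 4, max 26) hi=[35, 40, 43, 44] (size 4, min 35) -> median=30.5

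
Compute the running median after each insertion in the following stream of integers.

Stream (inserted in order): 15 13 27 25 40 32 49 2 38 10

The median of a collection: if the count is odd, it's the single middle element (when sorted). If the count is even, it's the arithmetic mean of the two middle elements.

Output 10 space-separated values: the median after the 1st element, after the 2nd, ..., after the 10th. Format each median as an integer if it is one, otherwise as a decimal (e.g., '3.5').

Step 1: insert 15 -> lo=[15] (size 1, max 15) hi=[] (size 0) -> median=15
Step 2: insert 13 -> lo=[13] (size 1, max 13) hi=[15] (size 1, min 15) -> median=14
Step 3: insert 27 -> lo=[13, 15] (size 2, max 15) hi=[27] (size 1, min 27) -> median=15
Step 4: insert 25 -> lo=[13, 15] (size 2, max 15) hi=[25, 27] (size 2, min 25) -> median=20
Step 5: insert 40 -> lo=[13, 15, 25] (size 3, max 25) hi=[27, 40] (size 2, min 27) -> median=25
Step 6: insert 32 -> lo=[13, 15, 25] (size 3, max 25) hi=[27, 32, 40] (size 3, min 27) -> median=26
Step 7: insert 49 -> lo=[13, 15, 25, 27] (size 4, max 27) hi=[32, 40, 49] (size 3, min 32) -> median=27
Step 8: insert 2 -> lo=[2, 13, 15, 25] (size 4, max 25) hi=[27, 32, 40, 49] (size 4, min 27) -> median=26
Step 9: insert 38 -> lo=[2, 13, 15, 25, 27] (size 5, max 27) hi=[32, 38, 40, 49] (size 4, min 32) -> median=27
Step 10: insert 10 -> lo=[2, 10, 13, 15, 25] (size 5, max 25) hi=[27, 32, 38, 40, 49] (size 5, min 27) -> median=26

Answer: 15 14 15 20 25 26 27 26 27 26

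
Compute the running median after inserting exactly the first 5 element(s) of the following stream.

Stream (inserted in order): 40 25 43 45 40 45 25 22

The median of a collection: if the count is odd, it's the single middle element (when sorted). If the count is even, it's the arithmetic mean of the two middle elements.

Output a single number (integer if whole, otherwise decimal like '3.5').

Step 1: insert 40 -> lo=[40] (size 1, max 40) hi=[] (size 0) -> median=40
Step 2: insert 25 -> lo=[25] (size 1, max 25) hi=[40] (size 1, min 40) -> median=32.5
Step 3: insert 43 -> lo=[25, 40] (size 2, max 40) hi=[43] (size 1, min 43) -> median=40
Step 4: insert 45 -> lo=[25, 40] (size 2, max 40) hi=[43, 45] (size 2, min 43) -> median=41.5
Step 5: insert 40 -> lo=[25, 40, 40] (size 3, max 40) hi=[43, 45] (size 2, min 43) -> median=40

Answer: 40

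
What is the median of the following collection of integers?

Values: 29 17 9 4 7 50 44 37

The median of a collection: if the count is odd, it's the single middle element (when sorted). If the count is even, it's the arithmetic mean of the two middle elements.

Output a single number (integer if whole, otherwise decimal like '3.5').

Answer: 23

Derivation:
Step 1: insert 29 -> lo=[29] (size 1, max 29) hi=[] (size 0) -> median=29
Step 2: insert 17 -> lo=[17] (size 1, max 17) hi=[29] (size 1, min 29) -> median=23
Step 3: insert 9 -> lo=[9, 17] (size 2, max 17) hi=[29] (size 1, min 29) -> median=17
Step 4: insert 4 -> lo=[4, 9] (size 2, max 9) hi=[17, 29] (size 2, min 17) -> median=13
Step 5: insert 7 -> lo=[4, 7, 9] (size 3, max 9) hi=[17, 29] (size 2, min 17) -> median=9
Step 6: insert 50 -> lo=[4, 7, 9] (size 3, max 9) hi=[17, 29, 50] (size 3, min 17) -> median=13
Step 7: insert 44 -> lo=[4, 7, 9, 17] (size 4, max 17) hi=[29, 44, 50] (size 3, min 29) -> median=17
Step 8: insert 37 -> lo=[4, 7, 9, 17] (size 4, max 17) hi=[29, 37, 44, 50] (size 4, min 29) -> median=23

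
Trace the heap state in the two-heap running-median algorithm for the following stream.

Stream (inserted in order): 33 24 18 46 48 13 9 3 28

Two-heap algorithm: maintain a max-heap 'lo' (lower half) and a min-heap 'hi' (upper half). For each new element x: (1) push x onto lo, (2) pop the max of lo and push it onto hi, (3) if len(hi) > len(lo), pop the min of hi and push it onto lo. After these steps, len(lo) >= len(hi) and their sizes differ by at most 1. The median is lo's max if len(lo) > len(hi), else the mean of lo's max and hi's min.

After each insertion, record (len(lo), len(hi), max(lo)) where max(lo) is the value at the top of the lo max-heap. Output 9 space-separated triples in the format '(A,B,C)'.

Step 1: insert 33 -> lo=[33] hi=[] -> (len(lo)=1, len(hi)=0, max(lo)=33)
Step 2: insert 24 -> lo=[24] hi=[33] -> (len(lo)=1, len(hi)=1, max(lo)=24)
Step 3: insert 18 -> lo=[18, 24] hi=[33] -> (len(lo)=2, len(hi)=1, max(lo)=24)
Step 4: insert 46 -> lo=[18, 24] hi=[33, 46] -> (len(lo)=2, len(hi)=2, max(lo)=24)
Step 5: insert 48 -> lo=[18, 24, 33] hi=[46, 48] -> (len(lo)=3, len(hi)=2, max(lo)=33)
Step 6: insert 13 -> lo=[13, 18, 24] hi=[33, 46, 48] -> (len(lo)=3, len(hi)=3, max(lo)=24)
Step 7: insert 9 -> lo=[9, 13, 18, 24] hi=[33, 46, 48] -> (len(lo)=4, len(hi)=3, max(lo)=24)
Step 8: insert 3 -> lo=[3, 9, 13, 18] hi=[24, 33, 46, 48] -> (len(lo)=4, len(hi)=4, max(lo)=18)
Step 9: insert 28 -> lo=[3, 9, 13, 18, 24] hi=[28, 33, 46, 48] -> (len(lo)=5, len(hi)=4, max(lo)=24)

Answer: (1,0,33) (1,1,24) (2,1,24) (2,2,24) (3,2,33) (3,3,24) (4,3,24) (4,4,18) (5,4,24)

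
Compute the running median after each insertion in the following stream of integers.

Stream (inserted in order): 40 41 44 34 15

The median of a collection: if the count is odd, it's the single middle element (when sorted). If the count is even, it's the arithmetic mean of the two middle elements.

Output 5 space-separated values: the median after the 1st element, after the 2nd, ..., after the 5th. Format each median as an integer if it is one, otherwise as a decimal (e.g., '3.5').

Answer: 40 40.5 41 40.5 40

Derivation:
Step 1: insert 40 -> lo=[40] (size 1, max 40) hi=[] (size 0) -> median=40
Step 2: insert 41 -> lo=[40] (size 1, max 40) hi=[41] (size 1, min 41) -> median=40.5
Step 3: insert 44 -> lo=[40, 41] (size 2, max 41) hi=[44] (size 1, min 44) -> median=41
Step 4: insert 34 -> lo=[34, 40] (size 2, max 40) hi=[41, 44] (size 2, min 41) -> median=40.5
Step 5: insert 15 -> lo=[15, 34, 40] (size 3, max 40) hi=[41, 44] (size 2, min 41) -> median=40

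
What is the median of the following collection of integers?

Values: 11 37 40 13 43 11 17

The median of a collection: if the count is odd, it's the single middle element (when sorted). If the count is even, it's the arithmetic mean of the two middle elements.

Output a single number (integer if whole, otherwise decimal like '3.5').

Step 1: insert 11 -> lo=[11] (size 1, max 11) hi=[] (size 0) -> median=11
Step 2: insert 37 -> lo=[11] (size 1, max 11) hi=[37] (size 1, min 37) -> median=24
Step 3: insert 40 -> lo=[11, 37] (size 2, max 37) hi=[40] (size 1, min 40) -> median=37
Step 4: insert 13 -> lo=[11, 13] (size 2, max 13) hi=[37, 40] (size 2, min 37) -> median=25
Step 5: insert 43 -> lo=[11, 13, 37] (size 3, max 37) hi=[40, 43] (size 2, min 40) -> median=37
Step 6: insert 11 -> lo=[11, 11, 13] (size 3, max 13) hi=[37, 40, 43] (size 3, min 37) -> median=25
Step 7: insert 17 -> lo=[11, 11, 13, 17] (size 4, max 17) hi=[37, 40, 43] (size 3, min 37) -> median=17

Answer: 17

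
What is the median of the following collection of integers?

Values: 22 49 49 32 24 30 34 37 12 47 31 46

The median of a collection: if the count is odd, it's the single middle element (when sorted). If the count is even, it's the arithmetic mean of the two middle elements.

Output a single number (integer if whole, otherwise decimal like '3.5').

Step 1: insert 22 -> lo=[22] (size 1, max 22) hi=[] (size 0) -> median=22
Step 2: insert 49 -> lo=[22] (size 1, max 22) hi=[49] (size 1, min 49) -> median=35.5
Step 3: insert 49 -> lo=[22, 49] (size 2, max 49) hi=[49] (size 1, min 49) -> median=49
Step 4: insert 32 -> lo=[22, 32] (size 2, max 32) hi=[49, 49] (size 2, min 49) -> median=40.5
Step 5: insert 24 -> lo=[22, 24, 32] (size 3, max 32) hi=[49, 49] (size 2, min 49) -> median=32
Step 6: insert 30 -> lo=[22, 24, 30] (size 3, max 30) hi=[32, 49, 49] (size 3, min 32) -> median=31
Step 7: insert 34 -> lo=[22, 24, 30, 32] (size 4, max 32) hi=[34, 49, 49] (size 3, min 34) -> median=32
Step 8: insert 37 -> lo=[22, 24, 30, 32] (size 4, max 32) hi=[34, 37, 49, 49] (size 4, min 34) -> median=33
Step 9: insert 12 -> lo=[12, 22, 24, 30, 32] (size 5, max 32) hi=[34, 37, 49, 49] (size 4, min 34) -> median=32
Step 10: insert 47 -> lo=[12, 22, 24, 30, 32] (size 5, max 32) hi=[34, 37, 47, 49, 49] (size 5, min 34) -> median=33
Step 11: insert 31 -> lo=[12, 22, 24, 30, 31, 32] (size 6, max 32) hi=[34, 37, 47, 49, 49] (size 5, min 34) -> median=32
Step 12: insert 46 -> lo=[12, 22, 24, 30, 31, 32] (size 6, max 32) hi=[34, 37, 46, 47, 49, 49] (size 6, min 34) -> median=33

Answer: 33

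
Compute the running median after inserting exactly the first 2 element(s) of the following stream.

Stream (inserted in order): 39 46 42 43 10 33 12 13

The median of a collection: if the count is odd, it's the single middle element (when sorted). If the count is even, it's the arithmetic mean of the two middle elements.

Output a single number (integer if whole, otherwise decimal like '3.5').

Answer: 42.5

Derivation:
Step 1: insert 39 -> lo=[39] (size 1, max 39) hi=[] (size 0) -> median=39
Step 2: insert 46 -> lo=[39] (size 1, max 39) hi=[46] (size 1, min 46) -> median=42.5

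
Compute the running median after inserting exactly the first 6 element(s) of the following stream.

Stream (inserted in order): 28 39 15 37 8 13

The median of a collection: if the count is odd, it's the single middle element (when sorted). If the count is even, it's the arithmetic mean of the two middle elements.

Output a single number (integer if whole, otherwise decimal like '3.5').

Answer: 21.5

Derivation:
Step 1: insert 28 -> lo=[28] (size 1, max 28) hi=[] (size 0) -> median=28
Step 2: insert 39 -> lo=[28] (size 1, max 28) hi=[39] (size 1, min 39) -> median=33.5
Step 3: insert 15 -> lo=[15, 28] (size 2, max 28) hi=[39] (size 1, min 39) -> median=28
Step 4: insert 37 -> lo=[15, 28] (size 2, max 28) hi=[37, 39] (size 2, min 37) -> median=32.5
Step 5: insert 8 -> lo=[8, 15, 28] (size 3, max 28) hi=[37, 39] (size 2, min 37) -> median=28
Step 6: insert 13 -> lo=[8, 13, 15] (size 3, max 15) hi=[28, 37, 39] (size 3, min 28) -> median=21.5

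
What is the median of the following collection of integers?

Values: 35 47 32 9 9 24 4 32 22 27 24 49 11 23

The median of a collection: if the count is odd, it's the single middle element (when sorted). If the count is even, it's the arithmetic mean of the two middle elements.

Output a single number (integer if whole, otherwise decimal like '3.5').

Step 1: insert 35 -> lo=[35] (size 1, max 35) hi=[] (size 0) -> median=35
Step 2: insert 47 -> lo=[35] (size 1, max 35) hi=[47] (size 1, min 47) -> median=41
Step 3: insert 32 -> lo=[32, 35] (size 2, max 35) hi=[47] (size 1, min 47) -> median=35
Step 4: insert 9 -> lo=[9, 32] (size 2, max 32) hi=[35, 47] (size 2, min 35) -> median=33.5
Step 5: insert 9 -> lo=[9, 9, 32] (size 3, max 32) hi=[35, 47] (size 2, min 35) -> median=32
Step 6: insert 24 -> lo=[9, 9, 24] (size 3, max 24) hi=[32, 35, 47] (size 3, min 32) -> median=28
Step 7: insert 4 -> lo=[4, 9, 9, 24] (size 4, max 24) hi=[32, 35, 47] (size 3, min 32) -> median=24
Step 8: insert 32 -> lo=[4, 9, 9, 24] (size 4, max 24) hi=[32, 32, 35, 47] (size 4, min 32) -> median=28
Step 9: insert 22 -> lo=[4, 9, 9, 22, 24] (size 5, max 24) hi=[32, 32, 35, 47] (size 4, min 32) -> median=24
Step 10: insert 27 -> lo=[4, 9, 9, 22, 24] (size 5, max 24) hi=[27, 32, 32, 35, 47] (size 5, min 27) -> median=25.5
Step 11: insert 24 -> lo=[4, 9, 9, 22, 24, 24] (size 6, max 24) hi=[27, 32, 32, 35, 47] (size 5, min 27) -> median=24
Step 12: insert 49 -> lo=[4, 9, 9, 22, 24, 24] (size 6, max 24) hi=[27, 32, 32, 35, 47, 49] (size 6, min 27) -> median=25.5
Step 13: insert 11 -> lo=[4, 9, 9, 11, 22, 24, 24] (size 7, max 24) hi=[27, 32, 32, 35, 47, 49] (size 6, min 27) -> median=24
Step 14: insert 23 -> lo=[4, 9, 9, 11, 22, 23, 24] (size 7, max 24) hi=[24, 27, 32, 32, 35, 47, 49] (size 7, min 24) -> median=24

Answer: 24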